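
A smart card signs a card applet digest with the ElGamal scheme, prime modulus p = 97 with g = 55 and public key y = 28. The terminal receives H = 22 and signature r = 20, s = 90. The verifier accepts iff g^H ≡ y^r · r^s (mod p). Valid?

no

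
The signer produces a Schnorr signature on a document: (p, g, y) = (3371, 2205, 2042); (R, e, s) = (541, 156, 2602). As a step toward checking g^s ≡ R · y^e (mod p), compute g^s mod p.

2422

2205^2 = 4862025 ≡ 1043
2205^4 ≡ 1043^2 = 1087849 ≡ 2387
2205^8 ≡ 2387^2 = 5697769 ≡ 779
2205^16 ≡ 779^2 = 606841 ≡ 61
2205^32 ≡ 61^2 = 3721 ≡ 350
2205^64 ≡ 350^2 = 122500 ≡ 1144
2205^128 ≡ 1144^2 = 1308736 ≡ 788
2205^256 ≡ 788^2 = 620944 ≡ 680
2205^512 ≡ 680^2 = 462400 ≡ 573
2205^1024 ≡ 573^2 = 328329 ≡ 1342
2205^2048 ≡ 1342^2 = 1800964 ≡ 850
2602 = 2048 + 512 + 32 + 8 + 2, so 2205^2602 ≡ 850·573·350·779·1043 ≡ 2422 (mod 3371)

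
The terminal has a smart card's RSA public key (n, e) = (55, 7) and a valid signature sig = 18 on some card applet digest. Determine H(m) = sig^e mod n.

sig^2 ≡ 18^2 = 324 ≡ 49
sig^4 ≡ 49^2 = 2401 ≡ 36
7 = 4 + 2 + 1, so sig^7 ≡ 36·49·18 ≡ 17 (mod 55)

17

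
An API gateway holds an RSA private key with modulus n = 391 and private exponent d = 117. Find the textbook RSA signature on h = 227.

228

h^2 ≡ 227^2 = 51529 ≡ 308
h^4 ≡ 308^2 = 94864 ≡ 242
h^8 ≡ 242^2 = 58564 ≡ 305
h^16 ≡ 305^2 = 93025 ≡ 358
h^32 ≡ 358^2 = 128164 ≡ 307
h^64 ≡ 307^2 = 94249 ≡ 18
117 = 64 + 32 + 16 + 4 + 1, so h^117 ≡ 18·307·358·242·227 ≡ 228 (mod 391)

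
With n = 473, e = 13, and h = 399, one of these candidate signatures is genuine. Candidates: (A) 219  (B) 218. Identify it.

B

Candidate A: Squares mod 473: 219^1≡219, 219^2≡188, 219^4≡342, 219^8≡133; 13 = 8 + 4 + 1, so 219^13 ≡ 133·342·219 ≡ 54 (mod 473)
Candidate B: Squares mod 473: 218^1≡218, 218^2≡224, 218^4≡38, 218^8≡25; 13 = 8 + 4 + 1, so 218^13 ≡ 25·38·218 ≡ 399 (mod 473)
  → matches h = 399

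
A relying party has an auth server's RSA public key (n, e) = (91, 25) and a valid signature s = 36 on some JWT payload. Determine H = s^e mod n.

36

s^25 mod 91 = 36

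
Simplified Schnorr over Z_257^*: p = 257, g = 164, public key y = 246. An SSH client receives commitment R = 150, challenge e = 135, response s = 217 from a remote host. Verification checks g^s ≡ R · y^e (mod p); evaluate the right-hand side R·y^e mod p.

202

Squares mod 257: 246^1≡246, 246^2≡121, 246^4≡249, 246^8≡64, 246^16≡241, 246^32≡256, 246^64≡1, 246^128≡1
135 = 128 + 4 + 2 + 1, so 246^135 ≡ 1·249·121·246 ≡ 111 (mod 257)
R · y^e ≡ 150·111 = 16650 ≡ 202 (mod 257)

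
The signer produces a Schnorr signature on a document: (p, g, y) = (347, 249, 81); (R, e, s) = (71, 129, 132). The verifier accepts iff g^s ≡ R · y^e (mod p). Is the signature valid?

valid

g^s mod p:
249^2 = 62001 ≡ 235
249^4 ≡ 235^2 = 55225 ≡ 52
249^8 ≡ 52^2 = 2704 ≡ 275
249^16 ≡ 275^2 = 75625 ≡ 326
249^32 ≡ 326^2 = 106276 ≡ 94
249^64 ≡ 94^2 = 8836 ≡ 161
249^128 ≡ 161^2 = 25921 ≡ 243
132 = 128 + 4, so 249^132 ≡ 243·52 ≡ 144 (mod 347)
R · y^e mod p:
81^2 = 6561 ≡ 315
81^4 ≡ 315^2 = 99225 ≡ 330
81^8 ≡ 330^2 = 108900 ≡ 289
81^16 ≡ 289^2 = 83521 ≡ 241
81^32 ≡ 241^2 = 58081 ≡ 132
81^64 ≡ 132^2 = 17424 ≡ 74
81^128 ≡ 74^2 = 5476 ≡ 271
129 = 128 + 1, so 81^129 ≡ 271·81 ≡ 90 (mod 347)
71·90 = 6390 ≡ 144 (mod 347)
144 ≡ 144 (mod 347); signature holds.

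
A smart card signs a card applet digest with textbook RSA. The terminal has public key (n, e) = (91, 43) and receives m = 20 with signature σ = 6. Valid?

σ^2 ≡ 6^2 = 36
σ^4 ≡ 36^2 = 1296 ≡ 22
σ^8 ≡ 22^2 = 484 ≡ 29
σ^16 ≡ 29^2 = 841 ≡ 22
σ^32 ≡ 22^2 = 484 ≡ 29
43 = 32 + 8 + 2 + 1, so σ^43 ≡ 29·29·36·6 ≡ 20 (mod 91)
20 = m, so the signature checks out.

yes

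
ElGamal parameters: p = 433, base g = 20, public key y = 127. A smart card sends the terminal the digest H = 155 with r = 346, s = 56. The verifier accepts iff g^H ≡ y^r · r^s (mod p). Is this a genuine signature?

Left side g^H mod p:
20^2 = 400
20^4 ≡ 400^2 = 160000 ≡ 223
20^8 ≡ 223^2 = 49729 ≡ 367
20^16 ≡ 367^2 = 134689 ≡ 26
20^32 ≡ 26^2 = 676 ≡ 243
20^64 ≡ 243^2 = 59049 ≡ 161
20^128 ≡ 161^2 = 25921 ≡ 374
155 = 128 + 16 + 8 + 2 + 1, so 20^155 ≡ 374·26·367·400·20 ≡ 386 (mod 433)
Right side y^r · r^s mod p:
127^2 = 16129 ≡ 108
127^4 ≡ 108^2 = 11664 ≡ 406
127^8 ≡ 406^2 = 164836 ≡ 296
127^16 ≡ 296^2 = 87616 ≡ 150
127^32 ≡ 150^2 = 22500 ≡ 417
127^64 ≡ 417^2 = 173889 ≡ 256
127^128 ≡ 256^2 = 65536 ≡ 153
127^256 ≡ 153^2 = 23409 ≡ 27
346 = 256 + 64 + 16 + 8 + 2, so 127^346 ≡ 27·256·150·296·108 ≡ 70 (mod 433)
346^2 = 119716 ≡ 208
346^4 ≡ 208^2 = 43264 ≡ 397
346^8 ≡ 397^2 = 157609 ≡ 430
346^16 ≡ 430^2 = 184900 ≡ 9
346^32 ≡ 9^2 = 81
56 = 32 + 16 + 8, so 346^56 ≡ 81·9·430 ≡ 411 (mod 433)
70·411 = 28770 ≡ 192 (mod 433)
386 ≠ 192, so verification fails.

forged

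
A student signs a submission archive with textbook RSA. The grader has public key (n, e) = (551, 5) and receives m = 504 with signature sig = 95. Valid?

Squares mod 551: sig^1≡95, sig^2≡209, sig^4≡152
5 = 4 + 1, so sig^5 ≡ 152·95 ≡ 114 (mod 551)
114 ≠ 504, so verification fails.

no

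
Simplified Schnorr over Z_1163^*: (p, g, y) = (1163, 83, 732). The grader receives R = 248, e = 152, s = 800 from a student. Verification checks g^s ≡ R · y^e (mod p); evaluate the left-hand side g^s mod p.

950

83^2 = 6889 ≡ 1074
83^4 ≡ 1074^2 = 1153476 ≡ 943
83^8 ≡ 943^2 = 889249 ≡ 717
83^16 ≡ 717^2 = 514089 ≡ 43
83^32 ≡ 43^2 = 1849 ≡ 686
83^64 ≡ 686^2 = 470596 ≡ 744
83^128 ≡ 744^2 = 553536 ≡ 1111
83^256 ≡ 1111^2 = 1234321 ≡ 378
83^512 ≡ 378^2 = 142884 ≡ 998
800 = 512 + 256 + 32, so 83^800 ≡ 998·378·686 ≡ 950 (mod 1163)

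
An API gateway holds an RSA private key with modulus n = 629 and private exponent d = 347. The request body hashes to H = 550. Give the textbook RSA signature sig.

498

H^347 mod 629 = 498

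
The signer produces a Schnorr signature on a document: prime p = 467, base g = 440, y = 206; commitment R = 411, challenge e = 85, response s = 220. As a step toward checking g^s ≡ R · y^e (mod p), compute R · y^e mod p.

163

206^2 = 42436 ≡ 406
206^4 ≡ 406^2 = 164836 ≡ 452
206^8 ≡ 452^2 = 204304 ≡ 225
206^16 ≡ 225^2 = 50625 ≡ 189
206^32 ≡ 189^2 = 35721 ≡ 229
206^64 ≡ 229^2 = 52441 ≡ 137
85 = 64 + 16 + 4 + 1, so 206^85 ≡ 137·189·452·206 ≡ 339 (mod 467)
R · y^e ≡ 411·339 = 139329 ≡ 163 (mod 467)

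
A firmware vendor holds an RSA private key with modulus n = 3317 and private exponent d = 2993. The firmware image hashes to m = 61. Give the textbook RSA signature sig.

1642

m^2993 mod 3317 = 1642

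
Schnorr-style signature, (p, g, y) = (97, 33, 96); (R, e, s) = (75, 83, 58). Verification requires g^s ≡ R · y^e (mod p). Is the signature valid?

valid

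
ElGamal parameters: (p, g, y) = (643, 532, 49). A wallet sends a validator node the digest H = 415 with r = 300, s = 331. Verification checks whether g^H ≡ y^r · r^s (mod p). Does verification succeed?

fails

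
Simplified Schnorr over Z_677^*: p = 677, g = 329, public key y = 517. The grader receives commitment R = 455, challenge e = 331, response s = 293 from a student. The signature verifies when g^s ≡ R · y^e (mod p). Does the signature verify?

does not verify

g^s mod p:
329^2 = 108241 ≡ 598
329^4 ≡ 598^2 = 357604 ≡ 148
329^8 ≡ 148^2 = 21904 ≡ 240
329^16 ≡ 240^2 = 57600 ≡ 55
329^32 ≡ 55^2 = 3025 ≡ 317
329^64 ≡ 317^2 = 100489 ≡ 293
329^128 ≡ 293^2 = 85849 ≡ 547
329^256 ≡ 547^2 = 299209 ≡ 652
293 = 256 + 32 + 4 + 1, so 329^293 ≡ 652·317·148·329 ≡ 484 (mod 677)
R · y^e mod p:
517^2 = 267289 ≡ 551
517^4 ≡ 551^2 = 303601 ≡ 305
517^8 ≡ 305^2 = 93025 ≡ 276
517^16 ≡ 276^2 = 76176 ≡ 352
517^32 ≡ 352^2 = 123904 ≡ 13
517^64 ≡ 13^2 = 169
517^128 ≡ 169^2 = 28561 ≡ 127
517^256 ≡ 127^2 = 16129 ≡ 558
331 = 256 + 64 + 8 + 2 + 1, so 517^331 ≡ 558·169·276·551·517 ≡ 490 (mod 677)
455·490 = 222950 ≡ 217 (mod 677)
484 ≠ 217; the check fails.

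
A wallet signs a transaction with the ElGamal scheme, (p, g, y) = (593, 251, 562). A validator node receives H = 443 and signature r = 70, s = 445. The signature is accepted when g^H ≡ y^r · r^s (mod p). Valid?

yes

Left side g^H mod p:
Squares mod 593: 251^1≡251, 251^2≡143, 251^4≡287, 251^8≡535, 251^16≡399, 251^32≡277, 251^64≡232, 251^128≡454, 251^256≡345
443 = 256 + 128 + 32 + 16 + 8 + 2 + 1, so 251^443 ≡ 345·454·277·399·535·143·251 ≡ 189 (mod 593)
Right side y^r · r^s mod p:
Squares mod 593: 562^1≡562, 562^2≡368, 562^4≡220, 562^8≡367, 562^16≡78, 562^32≡154, 562^64≡589
70 = 64 + 4 + 2, so 562^70 ≡ 589·220·368 ≡ 531 (mod 593)
Squares mod 593: 70^1≡70, 70^2≡156, 70^4≡23, 70^8≡529, 70^16≡538, 70^32≡60, 70^64≡42, 70^128≡578, 70^256≡225
445 = 256 + 128 + 32 + 16 + 8 + 4 + 1, so 70^445 ≡ 225·578·60·538·529·23·70 ≡ 523 (mod 593)
531·523 = 277713 ≡ 189 (mod 593)
189 ≡ 189 (mod 593), so the signature is genuine.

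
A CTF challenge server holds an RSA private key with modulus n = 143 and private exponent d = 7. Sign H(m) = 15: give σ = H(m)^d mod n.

115

(H(m))^7 mod 143 = 115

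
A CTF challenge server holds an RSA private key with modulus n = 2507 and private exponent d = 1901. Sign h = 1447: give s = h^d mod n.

h^2 ≡ 1447^2 = 2093809 ≡ 464
h^4 ≡ 464^2 = 215296 ≡ 2201
h^8 ≡ 2201^2 = 4844401 ≡ 877
h^16 ≡ 877^2 = 769129 ≡ 1987
h^32 ≡ 1987^2 = 3948169 ≡ 2151
h^64 ≡ 2151^2 = 4626801 ≡ 1386
h^128 ≡ 1386^2 = 1920996 ≡ 634
h^256 ≡ 634^2 = 401956 ≡ 836
h^512 ≡ 836^2 = 698896 ≡ 1950
h^1024 ≡ 1950^2 = 3802500 ≡ 1888
1901 = 1024 + 512 + 256 + 64 + 32 + 8 + 4 + 1, so h^1901 ≡ 1888·1950·836·1386·2151·877·2201·1447 ≡ 2340 (mod 2507)

2340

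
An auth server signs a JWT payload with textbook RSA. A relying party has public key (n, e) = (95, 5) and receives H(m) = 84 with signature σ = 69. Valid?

yes

σ^2 ≡ 69^2 = 4761 ≡ 11
σ^4 ≡ 11^2 = 121 ≡ 26
5 = 4 + 1, so σ^5 ≡ 26·69 ≡ 84 (mod 95)
Since 84 equals the digest 84, verification succeeds.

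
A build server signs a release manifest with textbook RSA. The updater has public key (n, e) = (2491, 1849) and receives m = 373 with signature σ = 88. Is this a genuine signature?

Squares mod 2491: σ^1≡88, σ^2≡271, σ^4≡1202, σ^8≡24, σ^16≡576, σ^32≡473, σ^64≡2030, σ^128≡786, σ^256≡28, σ^512≡784, σ^1024≡1870
1849 = 1024 + 512 + 256 + 32 + 16 + 8 + 1, so σ^1849 ≡ 1870·784·28·473·576·24·88 ≡ 373 (mod 2491)
373 = m, so the signature checks out.

genuine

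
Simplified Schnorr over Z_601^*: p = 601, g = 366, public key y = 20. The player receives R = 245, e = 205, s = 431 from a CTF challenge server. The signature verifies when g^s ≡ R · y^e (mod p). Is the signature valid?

valid

g^s mod p:
Squares mod 601: 366^1≡366, 366^2≡534, 366^4≡282, 366^8≡192, 366^16≡203, 366^32≡341, 366^64≡288, 366^128≡6, 366^256≡36
431 = 256 + 128 + 32 + 8 + 4 + 2 + 1, so 366^431 ≡ 36·6·341·192·282·534·366 ≡ 113 (mod 601)
R · y^e mod p:
Squares mod 601: 20^1≡20, 20^2≡400, 20^4≡134, 20^8≡527, 20^16≡67, 20^32≡282, 20^64≡192, 20^128≡203
205 = 128 + 64 + 8 + 4 + 1, so 20^205 ≡ 203·192·527·134·20 ≡ 312 (mod 601)
245·312 = 76440 ≡ 113 (mod 601)
113 ≡ 113 (mod 601); signature holds.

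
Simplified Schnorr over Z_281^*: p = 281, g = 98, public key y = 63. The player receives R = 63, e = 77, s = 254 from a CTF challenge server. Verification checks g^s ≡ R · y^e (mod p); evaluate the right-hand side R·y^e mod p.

85

Squares mod 281: 63^1≡63, 63^2≡35, 63^4≡101, 63^8≡85, 63^16≡200, 63^32≡98, 63^64≡50
77 = 64 + 8 + 4 + 1, so 63^77 ≡ 50·85·101·63 ≡ 153 (mod 281)
R · y^e ≡ 63·153 = 9639 ≡ 85 (mod 281)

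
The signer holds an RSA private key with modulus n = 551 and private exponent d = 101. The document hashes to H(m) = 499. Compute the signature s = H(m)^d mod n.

Squares mod 551: (H(m))^1≡499, (H(m))^2≡500, (H(m))^4≡397, (H(m))^8≡23, (H(m))^16≡529, (H(m))^32≡484, (H(m))^64≡81
101 = 64 + 32 + 4 + 1, so (H(m))^101 ≡ 81·484·397·499 ≡ 158 (mod 551)

158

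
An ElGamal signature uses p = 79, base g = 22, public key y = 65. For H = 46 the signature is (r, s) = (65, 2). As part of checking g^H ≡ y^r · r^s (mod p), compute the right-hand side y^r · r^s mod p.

38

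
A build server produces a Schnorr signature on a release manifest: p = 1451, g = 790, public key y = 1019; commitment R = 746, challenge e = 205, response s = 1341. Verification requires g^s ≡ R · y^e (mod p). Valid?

g^s mod p:
790^2 = 624100 ≡ 170
790^4 ≡ 170^2 = 28900 ≡ 1331
790^8 ≡ 1331^2 = 1771561 ≡ 1341
790^16 ≡ 1341^2 = 1798281 ≡ 492
790^32 ≡ 492^2 = 242064 ≡ 1198
790^64 ≡ 1198^2 = 1435204 ≡ 165
790^128 ≡ 165^2 = 27225 ≡ 1107
790^256 ≡ 1107^2 = 1225449 ≡ 805
790^512 ≡ 805^2 = 648025 ≡ 879
790^1024 ≡ 879^2 = 772641 ≡ 709
1341 = 1024 + 256 + 32 + 16 + 8 + 4 + 1, so 790^1341 ≡ 709·805·1198·492·1341·1331·790 ≡ 1004 (mod 1451)
R · y^e mod p:
1019^2 = 1038361 ≡ 896
1019^4 ≡ 896^2 = 802816 ≡ 413
1019^8 ≡ 413^2 = 170569 ≡ 802
1019^16 ≡ 802^2 = 643204 ≡ 411
1019^32 ≡ 411^2 = 168921 ≡ 605
1019^64 ≡ 605^2 = 366025 ≡ 373
1019^128 ≡ 373^2 = 139129 ≡ 1284
205 = 128 + 64 + 8 + 4 + 1, so 1019^205 ≡ 1284·373·802·413·1019 ≡ 765 (mod 1451)
746·765 = 570690 ≡ 447 (mod 1451)
1004 ≠ 447; the check fails.

no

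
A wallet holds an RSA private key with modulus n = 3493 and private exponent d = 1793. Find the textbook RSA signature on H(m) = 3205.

(H(m))^2 ≡ 3205^2 = 10272025 ≡ 2605
(H(m))^4 ≡ 2605^2 = 6786025 ≡ 2619
(H(m))^8 ≡ 2619^2 = 6859161 ≡ 2402
(H(m))^16 ≡ 2402^2 = 5769604 ≡ 2661
(H(m))^32 ≡ 2661^2 = 7080921 ≡ 610
(H(m))^64 ≡ 610^2 = 372100 ≡ 1842
(H(m))^128 ≡ 1842^2 = 3392964 ≡ 1261
(H(m))^256 ≡ 1261^2 = 1590121 ≡ 806
(H(m))^512 ≡ 806^2 = 649636 ≡ 3431
(H(m))^1024 ≡ 3431^2 = 11771761 ≡ 351
1793 = 1024 + 512 + 256 + 1, so (H(m))^1793 ≡ 351·3431·806·3205 ≡ 3415 (mod 3493)

3415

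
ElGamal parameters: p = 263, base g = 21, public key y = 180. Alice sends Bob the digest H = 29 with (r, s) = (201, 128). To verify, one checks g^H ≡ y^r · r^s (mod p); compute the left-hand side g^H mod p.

134

21^2 = 441 ≡ 178
21^4 ≡ 178^2 = 31684 ≡ 124
21^8 ≡ 124^2 = 15376 ≡ 122
21^16 ≡ 122^2 = 14884 ≡ 156
29 = 16 + 8 + 4 + 1, so 21^29 ≡ 156·122·124·21 ≡ 134 (mod 263)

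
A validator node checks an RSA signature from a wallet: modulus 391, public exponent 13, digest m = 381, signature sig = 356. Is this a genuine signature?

forged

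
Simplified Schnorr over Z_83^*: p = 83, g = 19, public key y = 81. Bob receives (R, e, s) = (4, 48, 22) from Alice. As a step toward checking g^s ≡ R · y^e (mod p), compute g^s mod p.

Squares mod 83: 19^1≡19, 19^2≡29, 19^4≡11, 19^8≡38, 19^16≡33
22 = 16 + 4 + 2, so 19^22 ≡ 33·11·29 ≡ 69 (mod 83)

69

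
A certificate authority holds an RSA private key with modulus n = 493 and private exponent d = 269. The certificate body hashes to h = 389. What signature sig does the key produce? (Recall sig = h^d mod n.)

70

h^2 ≡ 389^2 = 151321 ≡ 463
h^4 ≡ 463^2 = 214369 ≡ 407
h^8 ≡ 407^2 = 165649 ≡ 1
h^16 ≡ 1^2 = 1
h^32 ≡ 1^2 = 1
h^64 ≡ 1^2 = 1
h^128 ≡ 1^2 = 1
h^256 ≡ 1^2 = 1
269 = 256 + 8 + 4 + 1, so h^269 ≡ 1·1·407·389 ≡ 70 (mod 493)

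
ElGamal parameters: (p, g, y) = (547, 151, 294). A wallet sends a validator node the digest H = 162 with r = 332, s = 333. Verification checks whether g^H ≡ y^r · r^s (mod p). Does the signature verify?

does not verify

Left side g^H mod p:
151^2 = 22801 ≡ 374
151^4 ≡ 374^2 = 139876 ≡ 391
151^8 ≡ 391^2 = 152881 ≡ 268
151^16 ≡ 268^2 = 71824 ≡ 167
151^32 ≡ 167^2 = 27889 ≡ 539
151^64 ≡ 539^2 = 290521 ≡ 64
151^128 ≡ 64^2 = 4096 ≡ 267
162 = 128 + 32 + 2, so 151^162 ≡ 267·539·374 ≡ 303 (mod 547)
Right side y^r · r^s mod p:
294^2 = 86436 ≡ 10
294^4 ≡ 10^2 = 100
294^8 ≡ 100^2 = 10000 ≡ 154
294^16 ≡ 154^2 = 23716 ≡ 195
294^32 ≡ 195^2 = 38025 ≡ 282
294^64 ≡ 282^2 = 79524 ≡ 209
294^128 ≡ 209^2 = 43681 ≡ 468
294^256 ≡ 468^2 = 219024 ≡ 224
332 = 256 + 64 + 8 + 4, so 294^332 ≡ 224·209·154·100 ≡ 161 (mod 547)
332^2 = 110224 ≡ 277
332^4 ≡ 277^2 = 76729 ≡ 149
332^8 ≡ 149^2 = 22201 ≡ 321
332^16 ≡ 321^2 = 103041 ≡ 205
332^32 ≡ 205^2 = 42025 ≡ 453
332^64 ≡ 453^2 = 205209 ≡ 84
332^128 ≡ 84^2 = 7056 ≡ 492
332^256 ≡ 492^2 = 242064 ≡ 290
333 = 256 + 64 + 8 + 4 + 1, so 332^333 ≡ 290·84·321·149·332 ≡ 462 (mod 547)
161·462 = 74382 ≡ 537 (mod 547)
303 ≠ 537, so verification fails.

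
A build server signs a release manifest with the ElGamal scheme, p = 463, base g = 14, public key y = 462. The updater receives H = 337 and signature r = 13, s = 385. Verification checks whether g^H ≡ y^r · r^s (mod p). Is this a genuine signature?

forged

Left side g^H mod p:
14^2 = 196
14^4 ≡ 196^2 = 38416 ≡ 450
14^8 ≡ 450^2 = 202500 ≡ 169
14^16 ≡ 169^2 = 28561 ≡ 318
14^32 ≡ 318^2 = 101124 ≡ 190
14^64 ≡ 190^2 = 36100 ≡ 449
14^128 ≡ 449^2 = 201601 ≡ 196
14^256 ≡ 196^2 = 38416 ≡ 450
337 = 256 + 64 + 16 + 1, so 14^337 ≡ 450·449·318·14 ≡ 14 (mod 463)
Right side y^r · r^s mod p:
462^2 = 213444 ≡ 1
462^4 ≡ 1^2 = 1
462^8 ≡ 1^2 = 1
13 = 8 + 4 + 1, so 462^13 ≡ 1·1·462 ≡ 462 (mod 463)
13^2 = 169
13^4 ≡ 169^2 = 28561 ≡ 318
13^8 ≡ 318^2 = 101124 ≡ 190
13^16 ≡ 190^2 = 36100 ≡ 449
13^32 ≡ 449^2 = 201601 ≡ 196
13^64 ≡ 196^2 = 38416 ≡ 450
13^128 ≡ 450^2 = 202500 ≡ 169
13^256 ≡ 169^2 = 28561 ≡ 318
385 = 256 + 128 + 1, so 13^385 ≡ 318·169·13 ≡ 442 (mod 463)
462·442 = 204204 ≡ 21 (mod 463)
14 ≠ 21, so verification fails.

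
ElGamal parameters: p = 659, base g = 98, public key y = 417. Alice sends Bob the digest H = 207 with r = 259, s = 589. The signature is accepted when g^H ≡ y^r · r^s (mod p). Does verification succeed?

passes

Left side g^H mod p:
98^2 = 9604 ≡ 378
98^4 ≡ 378^2 = 142884 ≡ 540
98^8 ≡ 540^2 = 291600 ≡ 322
98^16 ≡ 322^2 = 103684 ≡ 221
98^32 ≡ 221^2 = 48841 ≡ 75
98^64 ≡ 75^2 = 5625 ≡ 353
98^128 ≡ 353^2 = 124609 ≡ 58
207 = 128 + 64 + 8 + 4 + 2 + 1, so 98^207 ≡ 58·353·322·540·378·98 ≡ 162 (mod 659)
Right side y^r · r^s mod p:
417^2 = 173889 ≡ 572
417^4 ≡ 572^2 = 327184 ≡ 320
417^8 ≡ 320^2 = 102400 ≡ 255
417^16 ≡ 255^2 = 65025 ≡ 443
417^32 ≡ 443^2 = 196249 ≡ 526
417^64 ≡ 526^2 = 276676 ≡ 555
417^128 ≡ 555^2 = 308025 ≡ 272
417^256 ≡ 272^2 = 73984 ≡ 176
259 = 256 + 2 + 1, so 417^259 ≡ 176·572·417 ≡ 606 (mod 659)
259^2 = 67081 ≡ 522
259^4 ≡ 522^2 = 272484 ≡ 317
259^8 ≡ 317^2 = 100489 ≡ 321
259^16 ≡ 321^2 = 103041 ≡ 237
259^32 ≡ 237^2 = 56169 ≡ 154
259^64 ≡ 154^2 = 23716 ≡ 651
259^128 ≡ 651^2 = 423801 ≡ 64
259^256 ≡ 64^2 = 4096 ≡ 142
259^512 ≡ 142^2 = 20164 ≡ 394
589 = 512 + 64 + 8 + 4 + 1, so 259^589 ≡ 394·651·321·317·259 ≡ 457 (mod 659)
606·457 = 276942 ≡ 162 (mod 659)
162 ≡ 162 (mod 659), so the signature is genuine.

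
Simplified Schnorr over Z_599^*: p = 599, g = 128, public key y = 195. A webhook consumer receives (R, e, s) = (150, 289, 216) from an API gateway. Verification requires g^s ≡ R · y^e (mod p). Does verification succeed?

g^s mod p:
128^216 mod 599 = 490
R · y^e mod p:
195^289 mod 599 = 163
150·163 = 24450 ≡ 490 (mod 599)
490 ≡ 490 (mod 599); signature holds.

passes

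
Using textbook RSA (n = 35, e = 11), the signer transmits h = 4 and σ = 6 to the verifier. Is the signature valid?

invalid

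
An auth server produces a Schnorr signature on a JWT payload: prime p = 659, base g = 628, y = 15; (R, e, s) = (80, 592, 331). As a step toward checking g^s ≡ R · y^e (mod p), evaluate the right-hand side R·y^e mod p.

Squares mod 659: 15^1≡15, 15^2≡225, 15^4≡541, 15^8≡85, 15^16≡635, 15^32≡576, 15^64≡299, 15^128≡436, 15^256≡304, 15^512≡156
592 = 512 + 64 + 16, so 15^592 ≡ 156·299·635 ≡ 185 (mod 659)
R · y^e ≡ 80·185 = 14800 ≡ 302 (mod 659)

302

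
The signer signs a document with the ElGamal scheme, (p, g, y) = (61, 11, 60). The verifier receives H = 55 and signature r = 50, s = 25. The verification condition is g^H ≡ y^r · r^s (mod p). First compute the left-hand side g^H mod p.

50

11^2 = 121 ≡ 60
11^4 ≡ 60^2 = 3600 ≡ 1
11^8 ≡ 1^2 = 1
11^16 ≡ 1^2 = 1
11^32 ≡ 1^2 = 1
55 = 32 + 16 + 4 + 2 + 1, so 11^55 ≡ 1·1·1·60·11 ≡ 50 (mod 61)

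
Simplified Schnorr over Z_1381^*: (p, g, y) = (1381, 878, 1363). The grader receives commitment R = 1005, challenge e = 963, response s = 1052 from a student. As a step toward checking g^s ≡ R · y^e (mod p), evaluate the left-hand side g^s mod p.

214

Squares mod 1381: 878^1≡878, 878^2≡286, 878^4≡317, 878^8≡1057, 878^16≡20, 878^32≡400, 878^64≡1185, 878^128≡1129, 878^256≡1359, 878^512≡484, 878^1024≡867
1052 = 1024 + 16 + 8 + 4, so 878^1052 ≡ 867·20·1057·317 ≡ 214 (mod 1381)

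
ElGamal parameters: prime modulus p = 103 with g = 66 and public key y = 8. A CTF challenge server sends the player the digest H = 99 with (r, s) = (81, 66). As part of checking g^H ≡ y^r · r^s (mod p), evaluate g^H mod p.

9

66^2 = 4356 ≡ 30
66^4 ≡ 30^2 = 900 ≡ 76
66^8 ≡ 76^2 = 5776 ≡ 8
66^16 ≡ 8^2 = 64
66^32 ≡ 64^2 = 4096 ≡ 79
66^64 ≡ 79^2 = 6241 ≡ 61
99 = 64 + 32 + 2 + 1, so 66^99 ≡ 61·79·30·66 ≡ 9 (mod 103)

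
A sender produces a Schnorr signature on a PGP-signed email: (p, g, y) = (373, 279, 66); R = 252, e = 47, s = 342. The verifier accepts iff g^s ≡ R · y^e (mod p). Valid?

g^s mod p:
279^2 = 77841 ≡ 257
279^4 ≡ 257^2 = 66049 ≡ 28
279^8 ≡ 28^2 = 784 ≡ 38
279^16 ≡ 38^2 = 1444 ≡ 325
279^32 ≡ 325^2 = 105625 ≡ 66
279^64 ≡ 66^2 = 4356 ≡ 253
279^128 ≡ 253^2 = 64009 ≡ 226
279^256 ≡ 226^2 = 51076 ≡ 348
342 = 256 + 64 + 16 + 4 + 2, so 279^342 ≡ 348·253·325·28·257 ≡ 213 (mod 373)
R · y^e mod p:
66^2 = 4356 ≡ 253
66^4 ≡ 253^2 = 64009 ≡ 226
66^8 ≡ 226^2 = 51076 ≡ 348
66^16 ≡ 348^2 = 121104 ≡ 252
66^32 ≡ 252^2 = 63504 ≡ 94
47 = 32 + 8 + 4 + 2 + 1, so 66^47 ≡ 94·348·226·253·66 ≡ 325 (mod 373)
252·325 = 81900 ≡ 213 (mod 373)
213 ≡ 213 (mod 373); signature holds.

yes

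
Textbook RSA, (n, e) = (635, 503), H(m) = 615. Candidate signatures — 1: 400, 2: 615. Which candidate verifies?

Candidate 1: 400^2 = 160000 ≡ 615; 400^4 ≡ 615^2 = 378225 ≡ 400; 400^8 ≡ 400^2 = 160000 ≡ 615; 400^16 ≡ 615^2 = 378225 ≡ 400; 400^32 ≡ 400^2 = 160000 ≡ 615; 400^64 ≡ 615^2 = 378225 ≡ 400; 400^128 ≡ 400^2 = 160000 ≡ 615; 400^256 ≡ 615^2 = 378225 ≡ 400; 503 = 256 + 128 + 64 + 32 + 16 + 4 + 2 + 1, so 400^503 ≡ 400·615·400·615·400·400·615·400 ≡ 615 (mod 635)
  → matches H(m) = 615
Candidate 2: 615^2 = 378225 ≡ 400; 615^4 ≡ 400^2 = 160000 ≡ 615; 615^8 ≡ 615^2 = 378225 ≡ 400; 615^16 ≡ 400^2 = 160000 ≡ 615; 615^32 ≡ 615^2 = 378225 ≡ 400; 615^64 ≡ 400^2 = 160000 ≡ 615; 615^128 ≡ 615^2 = 378225 ≡ 400; 615^256 ≡ 400^2 = 160000 ≡ 615; 503 = 256 + 128 + 64 + 32 + 16 + 4 + 2 + 1, so 615^503 ≡ 615·400·615·400·615·615·400·615 ≡ 400 (mod 635)

1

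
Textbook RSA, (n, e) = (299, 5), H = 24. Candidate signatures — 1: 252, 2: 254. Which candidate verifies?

Candidate 1: Squares mod 299: 252^1≡252, 252^2≡116, 252^4≡1; 5 = 4 + 1, so 252^5 ≡ 1·252 ≡ 252 (mod 299)
Candidate 2: Squares mod 299: 254^1≡254, 254^2≡231, 254^4≡139; 5 = 4 + 1, so 254^5 ≡ 139·254 ≡ 24 (mod 299)
  → matches H = 24

2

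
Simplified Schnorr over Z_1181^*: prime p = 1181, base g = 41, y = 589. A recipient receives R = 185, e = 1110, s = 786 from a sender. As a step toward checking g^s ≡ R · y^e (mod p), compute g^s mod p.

558

Squares mod 1181: 41^1≡41, 41^2≡500, 41^4≡809, 41^8≡207, 41^16≡333, 41^32≡1056, 41^64≡272, 41^128≡762, 41^256≡773, 41^512≡1124
786 = 512 + 256 + 16 + 2, so 41^786 ≡ 1124·773·333·500 ≡ 558 (mod 1181)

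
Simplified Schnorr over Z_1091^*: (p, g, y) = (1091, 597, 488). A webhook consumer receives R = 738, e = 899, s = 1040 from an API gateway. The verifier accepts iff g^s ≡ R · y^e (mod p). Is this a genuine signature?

forged

g^s mod p:
597^2 = 356409 ≡ 743
597^4 ≡ 743^2 = 552049 ≡ 3
597^8 ≡ 3^2 = 9
597^16 ≡ 9^2 = 81
597^32 ≡ 81^2 = 6561 ≡ 15
597^64 ≡ 15^2 = 225
597^128 ≡ 225^2 = 50625 ≡ 439
597^256 ≡ 439^2 = 192721 ≡ 705
597^512 ≡ 705^2 = 497025 ≡ 620
597^1024 ≡ 620^2 = 384400 ≡ 368
1040 = 1024 + 16, so 597^1040 ≡ 368·81 ≡ 351 (mod 1091)
R · y^e mod p:
488^2 = 238144 ≡ 306
488^4 ≡ 306^2 = 93636 ≡ 901
488^8 ≡ 901^2 = 811801 ≡ 97
488^16 ≡ 97^2 = 9409 ≡ 681
488^32 ≡ 681^2 = 463761 ≡ 86
488^64 ≡ 86^2 = 7396 ≡ 850
488^128 ≡ 850^2 = 722500 ≡ 258
488^256 ≡ 258^2 = 66564 ≡ 13
488^512 ≡ 13^2 = 169
899 = 512 + 256 + 128 + 2 + 1, so 488^899 ≡ 169·13·258·306·488 ≡ 1024 (mod 1091)
738·1024 = 755712 ≡ 740 (mod 1091)
351 ≠ 740; the check fails.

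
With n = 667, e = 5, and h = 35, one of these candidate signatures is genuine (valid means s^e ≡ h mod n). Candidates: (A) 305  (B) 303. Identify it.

Candidate A: Squares mod 667: 305^1≡305, 305^2≡312, 305^4≡629; 5 = 4 + 1, so 305^5 ≡ 629·305 ≡ 416 (mod 667)
Candidate B: Squares mod 667: 303^1≡303, 303^2≡430, 303^4≡141; 5 = 4 + 1, so 303^5 ≡ 141·303 ≡ 35 (mod 667)
  → matches h = 35

B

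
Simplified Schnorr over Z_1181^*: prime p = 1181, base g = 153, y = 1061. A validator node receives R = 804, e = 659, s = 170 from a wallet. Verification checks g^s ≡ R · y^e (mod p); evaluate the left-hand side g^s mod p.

153^2 = 23409 ≡ 970
153^4 ≡ 970^2 = 940900 ≡ 824
153^8 ≡ 824^2 = 678976 ≡ 1082
153^16 ≡ 1082^2 = 1170724 ≡ 353
153^32 ≡ 353^2 = 124609 ≡ 604
153^64 ≡ 604^2 = 364816 ≡ 1068
153^128 ≡ 1068^2 = 1140624 ≡ 959
170 = 128 + 32 + 8 + 2, so 153^170 ≡ 959·604·1082·970 ≡ 477 (mod 1181)

477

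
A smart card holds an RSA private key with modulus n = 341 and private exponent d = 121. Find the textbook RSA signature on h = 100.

100

Squares mod 341: h^1≡100, h^2≡111, h^4≡45, h^8≡320, h^16≡100, h^32≡111, h^64≡45
121 = 64 + 32 + 16 + 8 + 1, so h^121 ≡ 45·111·100·320·100 ≡ 100 (mod 341)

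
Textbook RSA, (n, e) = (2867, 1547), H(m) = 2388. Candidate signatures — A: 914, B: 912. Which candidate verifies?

Candidate A: Squares mod 2867: 914^1≡914, 914^2≡1099, 914^4≡794, 914^8≡2563, 914^16≡672, 914^32≡1465, 914^64≡1709, 914^128≡2075, 914^256≡2258, 914^512≡1038, 914^1024≡2319; 1547 = 1024 + 512 + 8 + 2 + 1, so 914^1547 ≡ 2319·1038·2563·1099·914 ≡ 2683 (mod 2867)
Candidate B: Squares mod 2867: 912^1≡912, 912^2≡314, 912^4≡1118, 912^8≡2779, 912^16≡2010, 912^32≡497, 912^64≡447, 912^128≡1986, 912^256≡2071, 912^512≡9, 912^1024≡81; 1547 = 1024 + 512 + 8 + 2 + 1, so 912^1547 ≡ 81·9·2779·314·912 ≡ 2388 (mod 2867)
  → matches H(m) = 2388

B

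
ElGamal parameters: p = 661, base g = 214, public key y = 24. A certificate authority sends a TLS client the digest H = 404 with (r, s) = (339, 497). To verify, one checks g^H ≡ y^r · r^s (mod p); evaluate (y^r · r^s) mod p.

492

24^339 mod 661 = 113
339^497 mod 661 = 57
y^r · r^s ≡ 113·57 = 6441 ≡ 492 (mod 661)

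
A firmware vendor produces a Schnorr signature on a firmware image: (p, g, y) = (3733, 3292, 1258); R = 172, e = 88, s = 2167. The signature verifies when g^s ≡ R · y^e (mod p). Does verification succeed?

passes

g^s mod p:
3292^2 = 10837264 ≡ 365
3292^4 ≡ 365^2 = 133225 ≡ 2570
3292^8 ≡ 2570^2 = 6604900 ≡ 1223
3292^16 ≡ 1223^2 = 1495729 ≡ 2529
3292^32 ≡ 2529^2 = 6395841 ≡ 1212
3292^64 ≡ 1212^2 = 1468944 ≡ 1875
3292^128 ≡ 1875^2 = 3515625 ≡ 2872
3292^256 ≡ 2872^2 = 8248384 ≡ 2187
3292^512 ≡ 2187^2 = 4782969 ≡ 996
3292^1024 ≡ 996^2 = 992016 ≡ 2771
3292^2048 ≡ 2771^2 = 7678441 ≡ 3393
2167 = 2048 + 64 + 32 + 16 + 4 + 2 + 1, so 3292^2167 ≡ 3393·1875·1212·2529·2570·365·3292 ≡ 1331 (mod 3733)
R · y^e mod p:
1258^2 = 1582564 ≡ 3505
1258^4 ≡ 3505^2 = 12285025 ≡ 3455
1258^8 ≡ 3455^2 = 11937025 ≡ 2624
1258^16 ≡ 2624^2 = 6885376 ≡ 1724
1258^32 ≡ 1724^2 = 2972176 ≡ 708
1258^64 ≡ 708^2 = 501264 ≡ 1042
88 = 64 + 16 + 8, so 1258^88 ≡ 1042·1724·2624 ≡ 3502 (mod 3733)
172·3502 = 602344 ≡ 1331 (mod 3733)
1331 ≡ 1331 (mod 3733); signature holds.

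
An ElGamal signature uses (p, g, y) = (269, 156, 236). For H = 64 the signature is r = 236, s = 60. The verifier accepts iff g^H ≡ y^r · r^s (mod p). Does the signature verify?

Left side g^H mod p:
156^2 = 24336 ≡ 126
156^4 ≡ 126^2 = 15876 ≡ 5
156^8 ≡ 5^2 = 25
156^16 ≡ 25^2 = 625 ≡ 87
156^32 ≡ 87^2 = 7569 ≡ 37
156^64 ≡ 37^2 = 1369 ≡ 24
Right side y^r · r^s mod p:
236^2 = 55696 ≡ 13
236^4 ≡ 13^2 = 169
236^8 ≡ 169^2 = 28561 ≡ 47
236^16 ≡ 47^2 = 2209 ≡ 57
236^32 ≡ 57^2 = 3249 ≡ 21
236^64 ≡ 21^2 = 441 ≡ 172
236^128 ≡ 172^2 = 29584 ≡ 263
236 = 128 + 64 + 32 + 8 + 4, so 236^236 ≡ 263·172·21·47·169 ≡ 205 (mod 269)
236^2 = 55696 ≡ 13
236^4 ≡ 13^2 = 169
236^8 ≡ 169^2 = 28561 ≡ 47
236^16 ≡ 47^2 = 2209 ≡ 57
236^32 ≡ 57^2 = 3249 ≡ 21
60 = 32 + 16 + 8 + 4, so 236^60 ≡ 21·57·47·169 ≡ 235 (mod 269)
205·235 = 48175 ≡ 24 (mod 269)
24 ≡ 24 (mod 269), so the signature is genuine.

verifies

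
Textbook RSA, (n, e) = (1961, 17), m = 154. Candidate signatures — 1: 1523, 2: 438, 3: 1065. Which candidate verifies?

1

Candidate 1: 1523^17 mod 1961 = 154
  → matches m = 154
Candidate 2: 438^17 mod 1961 = 1807
Candidate 3: 1065^17 mod 1961 = 754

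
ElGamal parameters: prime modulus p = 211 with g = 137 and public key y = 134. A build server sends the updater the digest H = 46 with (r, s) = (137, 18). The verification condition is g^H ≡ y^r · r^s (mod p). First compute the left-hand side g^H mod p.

137

137^46 mod 211 = 137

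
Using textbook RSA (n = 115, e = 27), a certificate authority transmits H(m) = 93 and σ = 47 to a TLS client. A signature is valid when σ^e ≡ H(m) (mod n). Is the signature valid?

σ^2 ≡ 47^2 = 2209 ≡ 24
σ^4 ≡ 24^2 = 576 ≡ 1
σ^8 ≡ 1^2 = 1
σ^16 ≡ 1^2 = 1
27 = 16 + 8 + 2 + 1, so σ^27 ≡ 1·1·24·47 ≡ 93 (mod 115)
93 = H(m), so the signature checks out.

valid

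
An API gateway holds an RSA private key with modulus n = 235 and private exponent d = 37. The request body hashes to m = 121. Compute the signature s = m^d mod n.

206

m^37 mod 235 = 206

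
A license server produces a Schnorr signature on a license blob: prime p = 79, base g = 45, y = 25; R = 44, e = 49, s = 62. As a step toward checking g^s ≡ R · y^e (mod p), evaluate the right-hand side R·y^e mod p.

11

25^2 = 625 ≡ 72
25^4 ≡ 72^2 = 5184 ≡ 49
25^8 ≡ 49^2 = 2401 ≡ 31
25^16 ≡ 31^2 = 961 ≡ 13
25^32 ≡ 13^2 = 169 ≡ 11
49 = 32 + 16 + 1, so 25^49 ≡ 11·13·25 ≡ 20 (mod 79)
R · y^e ≡ 44·20 = 880 ≡ 11 (mod 79)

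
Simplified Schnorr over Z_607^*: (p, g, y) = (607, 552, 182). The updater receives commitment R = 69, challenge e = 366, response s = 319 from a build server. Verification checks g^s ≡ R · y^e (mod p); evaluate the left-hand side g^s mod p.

552^2 = 304704 ≡ 597
552^4 ≡ 597^2 = 356409 ≡ 100
552^8 ≡ 100^2 = 10000 ≡ 288
552^16 ≡ 288^2 = 82944 ≡ 392
552^32 ≡ 392^2 = 153664 ≡ 93
552^64 ≡ 93^2 = 8649 ≡ 151
552^128 ≡ 151^2 = 22801 ≡ 342
552^256 ≡ 342^2 = 116964 ≡ 420
319 = 256 + 32 + 16 + 8 + 4 + 2 + 1, so 552^319 ≡ 420·93·392·288·100·597·552 ≡ 392 (mod 607)

392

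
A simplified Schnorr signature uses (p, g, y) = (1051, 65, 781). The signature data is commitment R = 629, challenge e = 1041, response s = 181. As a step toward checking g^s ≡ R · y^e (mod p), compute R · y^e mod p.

781^2 = 609961 ≡ 381
781^4 ≡ 381^2 = 145161 ≡ 123
781^8 ≡ 123^2 = 15129 ≡ 415
781^16 ≡ 415^2 = 172225 ≡ 912
781^32 ≡ 912^2 = 831744 ≡ 403
781^64 ≡ 403^2 = 162409 ≡ 555
781^128 ≡ 555^2 = 308025 ≡ 82
781^256 ≡ 82^2 = 6724 ≡ 418
781^512 ≡ 418^2 = 174724 ≡ 258
781^1024 ≡ 258^2 = 66564 ≡ 351
1041 = 1024 + 16 + 1, so 781^1041 ≡ 351·912·781 ≡ 847 (mod 1051)
R · y^e ≡ 629·847 = 532763 ≡ 957 (mod 1051)

957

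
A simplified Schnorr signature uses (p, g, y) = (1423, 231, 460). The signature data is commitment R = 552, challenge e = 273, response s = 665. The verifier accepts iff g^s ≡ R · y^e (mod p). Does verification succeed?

fails

g^s mod p:
231^2 = 53361 ≡ 710
231^4 ≡ 710^2 = 504100 ≡ 358
231^8 ≡ 358^2 = 128164 ≡ 94
231^16 ≡ 94^2 = 8836 ≡ 298
231^32 ≡ 298^2 = 88804 ≡ 578
231^64 ≡ 578^2 = 334084 ≡ 1102
231^128 ≡ 1102^2 = 1214404 ≡ 585
231^256 ≡ 585^2 = 342225 ≡ 705
231^512 ≡ 705^2 = 497025 ≡ 398
665 = 512 + 128 + 16 + 8 + 1, so 231^665 ≡ 398·585·298·94·231 ≡ 105 (mod 1423)
R · y^e mod p:
460^2 = 211600 ≡ 996
460^4 ≡ 996^2 = 992016 ≡ 185
460^8 ≡ 185^2 = 34225 ≡ 73
460^16 ≡ 73^2 = 5329 ≡ 1060
460^32 ≡ 1060^2 = 1123600 ≡ 853
460^64 ≡ 853^2 = 727609 ≡ 456
460^128 ≡ 456^2 = 207936 ≡ 178
460^256 ≡ 178^2 = 31684 ≡ 378
273 = 256 + 16 + 1, so 460^273 ≡ 378·1060·460 ≡ 148 (mod 1423)
552·148 = 81696 ≡ 585 (mod 1423)
105 ≠ 585; the check fails.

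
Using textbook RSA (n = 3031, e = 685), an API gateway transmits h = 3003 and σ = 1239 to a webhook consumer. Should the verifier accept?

accept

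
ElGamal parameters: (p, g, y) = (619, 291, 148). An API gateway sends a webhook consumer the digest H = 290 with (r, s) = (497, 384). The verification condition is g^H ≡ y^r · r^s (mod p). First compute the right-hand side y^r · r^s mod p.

148^2 = 21904 ≡ 239
148^4 ≡ 239^2 = 57121 ≡ 173
148^8 ≡ 173^2 = 29929 ≡ 217
148^16 ≡ 217^2 = 47089 ≡ 45
148^32 ≡ 45^2 = 2025 ≡ 168
148^64 ≡ 168^2 = 28224 ≡ 369
148^128 ≡ 369^2 = 136161 ≡ 600
148^256 ≡ 600^2 = 360000 ≡ 361
497 = 256 + 128 + 64 + 32 + 16 + 1, so 148^497 ≡ 361·600·369·168·45·148 ≡ 167 (mod 619)
497^2 = 247009 ≡ 28
497^4 ≡ 28^2 = 784 ≡ 165
497^8 ≡ 165^2 = 27225 ≡ 608
497^16 ≡ 608^2 = 369664 ≡ 121
497^32 ≡ 121^2 = 14641 ≡ 404
497^64 ≡ 404^2 = 163216 ≡ 419
497^128 ≡ 419^2 = 175561 ≡ 384
497^256 ≡ 384^2 = 147456 ≡ 134
384 = 256 + 128, so 497^384 ≡ 134·384 ≡ 79 (mod 619)
y^r · r^s ≡ 167·79 = 13193 ≡ 194 (mod 619)

194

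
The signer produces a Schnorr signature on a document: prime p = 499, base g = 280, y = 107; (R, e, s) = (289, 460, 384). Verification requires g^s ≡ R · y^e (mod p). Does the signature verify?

does not verify

g^s mod p:
Squares mod 499: 280^1≡280, 280^2≡57, 280^4≡255, 280^8≡155, 280^16≡73, 280^32≡339, 280^64≡151, 280^128≡346, 280^256≡455
384 = 256 + 128, so 280^384 ≡ 455·346 ≡ 245 (mod 499)
R · y^e mod p:
Squares mod 499: 107^1≡107, 107^2≡471, 107^4≡285, 107^8≡387, 107^16≡69, 107^32≡270, 107^64≡46, 107^128≡120, 107^256≡428
460 = 256 + 128 + 64 + 8 + 4, so 107^460 ≡ 428·120·46·387·285 ≡ 213 (mod 499)
289·213 = 61557 ≡ 180 (mod 499)
245 ≠ 180; the check fails.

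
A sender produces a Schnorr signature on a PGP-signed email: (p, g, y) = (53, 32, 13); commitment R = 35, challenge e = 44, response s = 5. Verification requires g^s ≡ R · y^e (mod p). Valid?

g^s mod p:
32^2 = 1024 ≡ 17
32^4 ≡ 17^2 = 289 ≡ 24
5 = 4 + 1, so 32^5 ≡ 24·32 ≡ 26 (mod 53)
R · y^e mod p:
13^2 = 169 ≡ 10
13^4 ≡ 10^2 = 100 ≡ 47
13^8 ≡ 47^2 = 2209 ≡ 36
13^16 ≡ 36^2 = 1296 ≡ 24
13^32 ≡ 24^2 = 576 ≡ 46
44 = 32 + 8 + 4, so 13^44 ≡ 46·36·47 ≡ 28 (mod 53)
35·28 = 980 ≡ 26 (mod 53)
26 ≡ 26 (mod 53); signature holds.

yes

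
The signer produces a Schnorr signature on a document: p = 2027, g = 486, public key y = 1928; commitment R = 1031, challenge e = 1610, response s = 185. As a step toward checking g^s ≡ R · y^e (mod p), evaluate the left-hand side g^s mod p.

Squares mod 2027: 486^1≡486, 486^2≡1064, 486^4≡1030, 486^8≡779, 486^16≡768, 486^32≡1994, 486^64≡1089, 486^128≡126
185 = 128 + 32 + 16 + 8 + 1, so 486^185 ≡ 126·1994·768·779·486 ≡ 1704 (mod 2027)

1704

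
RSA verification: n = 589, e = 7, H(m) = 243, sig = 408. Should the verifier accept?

Squares mod 589: sig^1≡408, sig^2≡366, sig^4≡253
7 = 4 + 2 + 1, so sig^7 ≡ 253·366·408 ≡ 346 (mod 589)
sig^7 mod 589 = 346, but H(m) = 243.

reject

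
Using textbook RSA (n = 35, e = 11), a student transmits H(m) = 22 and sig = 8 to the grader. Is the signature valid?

valid

Squares mod 35: sig^1≡8, sig^2≡29, sig^4≡1, sig^8≡1
11 = 8 + 2 + 1, so sig^11 ≡ 1·29·8 ≡ 22 (mod 35)
Since 22 equals the digest 22, verification succeeds.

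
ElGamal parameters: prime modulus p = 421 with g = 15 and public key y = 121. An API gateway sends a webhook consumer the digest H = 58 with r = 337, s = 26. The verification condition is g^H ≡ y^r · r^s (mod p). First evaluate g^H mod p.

Squares mod 421: 15^1≡15, 15^2≡225, 15^4≡105, 15^8≡79, 15^16≡347, 15^32≡3
58 = 32 + 16 + 8 + 2, so 15^58 ≡ 3·347·79·225 ≡ 404 (mod 421)

404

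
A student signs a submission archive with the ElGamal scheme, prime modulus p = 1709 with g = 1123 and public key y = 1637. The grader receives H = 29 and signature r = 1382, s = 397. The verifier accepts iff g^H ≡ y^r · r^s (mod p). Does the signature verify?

Left side g^H mod p:
Squares mod 1709: 1123^1≡1123, 1123^2≡1596, 1123^4≡806, 1123^8≡216, 1123^16≡513
29 = 16 + 8 + 4 + 1, so 1123^29 ≡ 513·216·806·1123 ≡ 746 (mod 1709)
Right side y^r · r^s mod p:
Squares mod 1709: 1637^1≡1637, 1637^2≡57, 1637^4≡1540, 1637^8≡1217, 1637^16≡1095, 1637^32≡1016, 1637^64≡20, 1637^128≡400, 1637^256≡1063, 1637^512≡320, 1637^1024≡1569
1382 = 1024 + 256 + 64 + 32 + 4 + 2, so 1637^1382 ≡ 1569·1063·20·1016·1540·57 ≡ 1654 (mod 1709)
Squares mod 1709: 1382^1≡1382, 1382^2≡971, 1382^4≡1182, 1382^8≡871, 1382^16≡1554, 1382^32≡99, 1382^64≡1256, 1382^128≡129, 1382^256≡1260
397 = 256 + 128 + 8 + 4 + 1, so 1382^397 ≡ 1260·129·871·1182·1382 ≡ 1509 (mod 1709)
1654·1509 = 2495886 ≡ 746 (mod 1709)
746 ≡ 746 (mod 1709), so the signature is genuine.

verifies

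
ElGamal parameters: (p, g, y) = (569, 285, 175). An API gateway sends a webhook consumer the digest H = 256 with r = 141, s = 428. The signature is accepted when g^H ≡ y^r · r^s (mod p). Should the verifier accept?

Left side g^H mod p:
285^2 = 81225 ≡ 427
285^4 ≡ 427^2 = 182329 ≡ 249
285^8 ≡ 249^2 = 62001 ≡ 549
285^16 ≡ 549^2 = 301401 ≡ 400
285^32 ≡ 400^2 = 160000 ≡ 111
285^64 ≡ 111^2 = 12321 ≡ 372
285^128 ≡ 372^2 = 138384 ≡ 117
285^256 ≡ 117^2 = 13689 ≡ 33
Right side y^r · r^s mod p:
175^2 = 30625 ≡ 468
175^4 ≡ 468^2 = 219024 ≡ 528
175^8 ≡ 528^2 = 278784 ≡ 543
175^16 ≡ 543^2 = 294849 ≡ 107
175^32 ≡ 107^2 = 11449 ≡ 69
175^64 ≡ 69^2 = 4761 ≡ 209
175^128 ≡ 209^2 = 43681 ≡ 437
141 = 128 + 8 + 4 + 1, so 175^141 ≡ 437·543·528·175 ≡ 13 (mod 569)
141^2 = 19881 ≡ 535
141^4 ≡ 535^2 = 286225 ≡ 18
141^8 ≡ 18^2 = 324
141^16 ≡ 324^2 = 104976 ≡ 280
141^32 ≡ 280^2 = 78400 ≡ 447
141^64 ≡ 447^2 = 199809 ≡ 90
141^128 ≡ 90^2 = 8100 ≡ 134
141^256 ≡ 134^2 = 17956 ≡ 317
428 = 256 + 128 + 32 + 8 + 4, so 141^428 ≡ 317·134·447·324·18 ≡ 535 (mod 569)
13·535 = 6955 ≡ 127 (mod 569)
33 ≠ 127, so verification fails.

reject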